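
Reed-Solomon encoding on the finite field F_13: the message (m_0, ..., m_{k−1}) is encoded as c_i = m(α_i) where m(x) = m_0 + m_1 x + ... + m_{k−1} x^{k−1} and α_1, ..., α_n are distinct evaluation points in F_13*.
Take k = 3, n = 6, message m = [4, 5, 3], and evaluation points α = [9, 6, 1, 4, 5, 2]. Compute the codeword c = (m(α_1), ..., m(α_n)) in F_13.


c = [6, 12, 12, 7, 0, 0]

Message polynomial: m(x) = 4 + 5·x + 3·x^2 (mod 13).
For each evaluation point α_i, compute m(α_i) mod 13:
  α_1 = 9: Horner steps 3 → 6 → 6, so m(9) = 6.
  α_2 = 6: Horner steps 3 → 10 → 12, so m(6) = 12.
  α_3 = 1: Horner steps 3 → 8 → 12, so m(1) = 12.
  α_4 = 4: Horner steps 3 → 4 → 7, so m(4) = 7.
  α_5 = 5: Horner steps 3 → 7 → 0, so m(5) = 0.
  α_6 = 2: Horner steps 3 → 11 → 0, so m(2) = 0.
Codeword c = [6, 12, 12, 7, 0, 0] ∈ F_13^6.


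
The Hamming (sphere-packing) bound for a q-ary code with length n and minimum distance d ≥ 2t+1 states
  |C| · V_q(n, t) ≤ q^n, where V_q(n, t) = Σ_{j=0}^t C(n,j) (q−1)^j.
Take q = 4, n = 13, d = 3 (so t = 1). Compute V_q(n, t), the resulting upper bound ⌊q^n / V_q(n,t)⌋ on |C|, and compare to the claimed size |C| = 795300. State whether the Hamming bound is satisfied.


V_q(n, t) = 40, q^n = 67108864, Hamming bound = 1677721, |C| = 795300 ≤ bound (satisfied).

Step 1: Compute V_q(n, t) = Σ_{j=0}^1 C(n, j) (q−1)^j.
  j = 0: C(13,0)·(3)^0 = 1·1 = 1.
  j = 1: C(13,1)·(3)^1 = 13·3 = 39.
  V_q(n, t) = 1 + 39 = 40.
Step 2: q^n = 4^13 = 67108864.
Step 3: Hamming bound ⌊q^n / V_q(n,t)⌋ = ⌊67108864/40⌋ = 1677721.
Step 4: Compare |C| = 795300 to 1677721: satisfied.
The claimed |C| lies below the Hamming bound.


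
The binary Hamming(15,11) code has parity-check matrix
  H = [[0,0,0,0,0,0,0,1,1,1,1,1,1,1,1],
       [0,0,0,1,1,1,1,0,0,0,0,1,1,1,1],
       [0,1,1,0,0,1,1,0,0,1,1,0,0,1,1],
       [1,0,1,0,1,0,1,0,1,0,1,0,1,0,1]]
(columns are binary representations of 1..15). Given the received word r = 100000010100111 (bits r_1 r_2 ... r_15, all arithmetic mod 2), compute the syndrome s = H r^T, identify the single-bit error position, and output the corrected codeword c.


s = (1, 1, 1, 1)^T, error position = 15, corrected codeword c = 100000010100110

Compute s = H r^T mod 2 one row at a time:
  s_1 = 1 + 0 + 1 + 0 + 0 + 1 + 1 + 1 = 5 ≡ 1 (mod 2).
  s_2 = 0 + 0 + 0 + 0 + 0 + 1 + 1 + 1 = 3 ≡ 1 (mod 2).
  s_3 = 0 + 0 + 0 + 0 + 1 + 0 + 1 + 1 = 3 ≡ 1 (mod 2).
  s_4 = 1 + 0 + 0 + 0 + 0 + 0 + 1 + 1 = 3 ≡ 1 (mod 2).
s = (1, 1, 1, 1)^T — this equals column 15 of H (binary 1111), so error is at position 15.
Correct: flip bit 15 of r = 100000010100111 to get c = 100000010100110.


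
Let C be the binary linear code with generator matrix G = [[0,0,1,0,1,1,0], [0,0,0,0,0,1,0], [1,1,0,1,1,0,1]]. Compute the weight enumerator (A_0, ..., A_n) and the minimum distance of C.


Weight distribution: A_0 = 1, A_1 = 1, A_2 = 1, A_3 = 1, A_5 = 2, A_6 = 2. Minimum distance d = 1.

Enumerate all 2^3 = 8 messages m ∈ F_2^3.
For each, compute codeword c = mG in F_2^7, then tally its weight.
  m = 000 → c = 0000000, weight = 0.
  m = 100 → c = 0010110, weight = 3.
  m = 010 → c = 0000010, weight = 1.
  m = 110 → c = 0010100, weight = 2.
  m = 001 → c = 1101101, weight = 5.
  m = 101 → c = 1111011, weight = 6.
  m = 011 → c = 1101111, weight = 6.
  m = 111 → c = 1111001, weight = 5.
Tally weights:
  weight 0: 1 codewords.
  weight 1: 1 codewords.
  weight 2: 1 codewords.
  weight 3: 1 codewords.
  weight 5: 2 codewords.
  weight 6: 2 codewords.
Minimum distance d = smallest w > 0 with A_w > 0 = 1.
Sanity: Σ A_w = 8 = 2^3 = 8 ✓.


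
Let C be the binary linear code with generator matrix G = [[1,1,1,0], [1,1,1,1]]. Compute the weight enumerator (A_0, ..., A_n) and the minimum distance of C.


Weight distribution: A_0 = 1, A_1 = 1, A_3 = 1, A_4 = 1. Minimum distance d = 1.

Enumerate all 2^2 = 4 messages m ∈ F_2^2.
For each, compute codeword c = mG in F_2^4, then tally its weight.
  m = 00 → c = 0000, weight = 0.
  m = 10 → c = 1110, weight = 3.
  m = 01 → c = 1111, weight = 4.
  m = 11 → c = 0001, weight = 1.
Tally weights:
  weight 0: 1 codewords.
  weight 1: 1 codewords.
  weight 3: 1 codewords.
  weight 4: 1 codewords.
Minimum distance d = smallest w > 0 with A_w > 0 = 1.
Sanity: Σ A_w = 4 = 2^2 = 4 ✓.


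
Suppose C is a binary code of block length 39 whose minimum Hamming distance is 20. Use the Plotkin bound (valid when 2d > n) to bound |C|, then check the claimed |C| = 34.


Plotkin bound M ≤ 40; given |C| = 34 ≤ bound (satisfied).

Check applicability: 2d = 40, n = 39.
2d − n = 1 > 0, so Plotkin applies.
Compute d/(2d−n) = 20/1 ≈ 20.0000.
⌊d/(2d−n)⌋ = 20.
Plotkin bound: M ≤ 2·20 = 40.
Given |C| = 34, check: satisfied.
This |C| is below the Plotkin bound.


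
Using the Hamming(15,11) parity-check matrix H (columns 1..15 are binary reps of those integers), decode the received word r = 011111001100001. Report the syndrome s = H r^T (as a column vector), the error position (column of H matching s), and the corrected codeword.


s = (1, 0, 1, 0)^T, error position = 10, corrected codeword c = 011111001000001

Compute s = H r^T mod 2 one row at a time:
  s_1 = 0 + 1 + 1 + 0 + 0 + 0 + 0 + 1 = 3 ≡ 1 (mod 2).
  s_2 = 1 + 1 + 1 + 0 + 0 + 0 + 0 + 1 = 4 ≡ 0 (mod 2).
  s_3 = 1 + 1 + 1 + 0 + 1 + 0 + 0 + 1 = 5 ≡ 1 (mod 2).
  s_4 = 0 + 1 + 1 + 0 + 1 + 0 + 0 + 1 = 4 ≡ 0 (mod 2).
s = (1, 0, 1, 0)^T — this equals column 10 of H (binary 1010), so error is at position 10.
Correct: flip bit 10 of r = 011111001100001 to get c = 011111001000001.


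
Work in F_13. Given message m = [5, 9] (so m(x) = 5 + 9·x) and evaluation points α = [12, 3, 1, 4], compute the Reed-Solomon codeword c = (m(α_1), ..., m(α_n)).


c = [9, 6, 1, 2]

Message polynomial: m(x) = 5 + 9·x (mod 13).
For each evaluation point α_i, compute m(α_i) mod 13:
  α_1 = 12: Horner steps 9 → 9, so m(12) = 9.
  α_2 = 3: Horner steps 9 → 6, so m(3) = 6.
  α_3 = 1: Horner steps 9 → 1, so m(1) = 1.
  α_4 = 4: Horner steps 9 → 2, so m(4) = 2.
Codeword c = [9, 6, 1, 2] ∈ F_13^4.


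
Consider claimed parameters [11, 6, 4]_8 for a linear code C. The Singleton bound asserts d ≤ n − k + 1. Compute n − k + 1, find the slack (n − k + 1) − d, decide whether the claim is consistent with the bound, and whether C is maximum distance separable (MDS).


Singleton RHS = n − k + 1 = 6, slack = 2, bound satisfied, not MDS.

Singleton bound: d ≤ n − k + 1.
Here n = 11, k = 6, so n − k + 1 = 6.
Given d = 4, check d ≤ 6: YES.
Slack = (n − k + 1) − d = 2.
The code is NOT MDS (slack = 2 > 0).
Description: the claimed parameters are [11, 6, 4]_8; such a code would be non-MDS.


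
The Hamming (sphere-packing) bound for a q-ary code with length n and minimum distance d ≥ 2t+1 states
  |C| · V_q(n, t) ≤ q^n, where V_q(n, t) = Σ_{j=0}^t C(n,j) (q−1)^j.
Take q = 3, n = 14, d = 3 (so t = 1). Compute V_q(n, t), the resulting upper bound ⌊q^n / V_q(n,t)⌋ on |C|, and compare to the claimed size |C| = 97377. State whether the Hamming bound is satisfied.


V_q(n, t) = 29, q^n = 4782969, Hamming bound = 164929, |C| = 97377 ≤ bound (satisfied).

Step 1: Compute V_q(n, t) = Σ_{j=0}^1 C(n, j) (q−1)^j.
  j = 0: C(14,0)·(2)^0 = 1·1 = 1.
  j = 1: C(14,1)·(2)^1 = 14·2 = 28.
  V_q(n, t) = 1 + 28 = 29.
Step 2: q^n = 3^14 = 4782969.
Step 3: Hamming bound ⌊q^n / V_q(n,t)⌋ = ⌊4782969/29⌋ = 164929.
Step 4: Compare |C| = 97377 to 164929: satisfied.
The claimed |C| lies below the Hamming bound.


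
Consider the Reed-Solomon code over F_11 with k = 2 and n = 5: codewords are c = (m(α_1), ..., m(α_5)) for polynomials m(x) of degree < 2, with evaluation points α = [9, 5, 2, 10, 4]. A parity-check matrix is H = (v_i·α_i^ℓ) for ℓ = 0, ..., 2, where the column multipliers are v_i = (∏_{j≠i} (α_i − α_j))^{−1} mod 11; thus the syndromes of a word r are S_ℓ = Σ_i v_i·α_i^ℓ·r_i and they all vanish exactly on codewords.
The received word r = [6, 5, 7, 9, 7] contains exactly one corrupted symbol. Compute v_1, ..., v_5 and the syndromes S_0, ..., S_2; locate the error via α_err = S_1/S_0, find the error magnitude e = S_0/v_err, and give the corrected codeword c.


S = (10, 7, 6), error at position 5, error magnitude e = 5, c = [6, 5, 7, 9, 2].

Step 1: column multipliers v_i = (∏_{j≠i}(α_i − α_j))^{−1} mod 11.
  i = 1 (α = 9): (9−5)(9−2)(9−10)(9−4) = 4·7·(−1)·5 = −140 ≡ 3, so v_1 = 3^{−1} = 4 (mod 11).
  i = 2 (α = 5): (5−9)(5−2)(5−10)(5−4) = (−4)·3·(−5)·1 = 60 ≡ 5, so v_2 = 5^{−1} = 9 (mod 11).
  i = 3 (α = 2): (2−9)(2−5)(2−10)(2−4) = (−7)·(−3)·(−8)·(−2) = 336 ≡ 6, so v_3 = 6^{−1} = 2 (mod 11).
  i = 4 (α = 10): (10−9)(10−5)(10−2)(10−4) = 1·5·8·6 = 240 ≡ 9, so v_4 = 9^{−1} = 5 (mod 11).
  i = 5 (α = 4): (4−9)(4−5)(4−2)(4−10) = (−5)·(−1)·2·(−6) = −60 ≡ 6, so v_5 = 6^{−1} = 2 (mod 11).
  v = [4, 9, 2, 5, 2].
Step 2: syndromes of r = [6, 5, 7, 9, 7] (all sums mod 11).
  S_0 = Σ v_i r_i = 4·6 + 9·5 + 2·7 + 5·9 + 2·7 = 142 ≡ 10.
  S_1 = Σ v_i α_i r_i = 4·9·6 + 9·5·5 + 2·2·7 + 5·10·9 + 2·4·7 = 975 ≡ 7.
  α_i^2 mod 11 = [4, 3, 4, 1, 5].
  S_2 = Σ v_i α_i^2 r_i = 4·4·6 + 9·3·5 + 2·4·7 + 5·1·9 + 2·5·7 = 402 ≡ 6.
  S = (10, 7, 6) ≠ 0, so r is not a codeword (an error is present).
Step 3: locate the error. For a single error e at position i, S_ℓ = v_i·e·α_i^ℓ, so α_err = S_1/S_0.
  S_0^{−1} = 10^{−1} = 10 (mod 11), so α_err = 7·10 = 70 ≡ 4 = α_5. Error position i = 5.
  Consistency check: S_2/S_1 = 6·8 = 48 ≡ 4 = α_err ✓ (single-error assumption holds).
Step 4: error magnitude e = S_0/v_5 = S_0·∏_{j≠5}(α_5 − α_j) = 10·6 = 60 ≡ 5 (mod 11).
Step 5: correct position 5: c_5 = r_5 − e = 7 − 5 ≡ 2 (mod 11). Hence c = [6, 5, 7, 9, 2].
  Check: interpolating c through the α_i gives m(x) = 1 + 3·x (degree < 2) with m(α_i) = c_i for every i, so c is indeed a codeword.


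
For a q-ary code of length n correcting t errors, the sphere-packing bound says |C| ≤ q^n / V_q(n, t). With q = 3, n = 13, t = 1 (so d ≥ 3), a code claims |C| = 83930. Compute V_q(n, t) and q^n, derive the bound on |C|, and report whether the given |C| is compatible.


V_q(n, t) = 27, q^n = 1594323, Hamming bound = 59049, |C| = 83930 > bound (violated).

Step 1: Compute V_q(n, t) = Σ_{j=0}^1 C(n, j) (q−1)^j.
  j = 0: C(13,0)·(2)^0 = 1·1 = 1.
  j = 1: C(13,1)·(2)^1 = 13·2 = 26.
  V_q(n, t) = 1 + 26 = 27.
Step 2: q^n = 3^13 = 1594323.
Step 3: Hamming bound ⌊q^n / V_q(n,t)⌋ = ⌊1594323/27⌋ = 59049.
Step 4: Compare |C| = 83930 to 59049: violated.
The claimed |C| lies above the Hamming bound, so no 3-ary code of length 13 with d ≥ 3 can have 83930 codewords.


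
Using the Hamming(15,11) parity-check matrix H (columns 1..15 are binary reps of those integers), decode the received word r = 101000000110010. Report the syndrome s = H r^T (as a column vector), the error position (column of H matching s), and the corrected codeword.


s = (1, 1, 0, 1)^T, error position = 13, corrected codeword c = 101000000110110

Compute s = H r^T mod 2 one row at a time:
  s_1 = 0 + 0 + 1 + 1 + 0 + 0 + 1 + 0 = 3 ≡ 1 (mod 2).
  s_2 = 0 + 0 + 0 + 0 + 0 + 0 + 1 + 0 = 1 ≡ 1 (mod 2).
  s_3 = 0 + 1 + 0 + 0 + 1 + 1 + 1 + 0 = 4 ≡ 0 (mod 2).
  s_4 = 1 + 1 + 0 + 0 + 0 + 1 + 0 + 0 = 3 ≡ 1 (mod 2).
s = (1, 1, 0, 1)^T — this equals column 13 of H (binary 1101), so error is at position 13.
Correct: flip bit 13 of r = 101000000110010 to get c = 101000000110110.


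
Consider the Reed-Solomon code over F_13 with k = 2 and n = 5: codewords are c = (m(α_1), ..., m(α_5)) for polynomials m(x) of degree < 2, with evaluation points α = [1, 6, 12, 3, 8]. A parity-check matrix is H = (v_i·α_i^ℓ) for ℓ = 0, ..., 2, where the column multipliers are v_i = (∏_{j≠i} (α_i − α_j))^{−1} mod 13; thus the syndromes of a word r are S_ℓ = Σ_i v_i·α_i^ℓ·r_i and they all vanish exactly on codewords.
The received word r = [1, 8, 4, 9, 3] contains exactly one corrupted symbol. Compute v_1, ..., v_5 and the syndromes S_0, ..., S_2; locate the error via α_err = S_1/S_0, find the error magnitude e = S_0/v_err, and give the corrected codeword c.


S = (5, 8, 5), error at position 3, error magnitude e = 11, c = [1, 8, 6, 9, 3].

Step 1: column multipliers v_i = (∏_{j≠i}(α_i − α_j))^{−1} mod 13.
  i = 1 (α = 1): (1−6)(1−12)(1−3)(1−8) = (−5)·(−11)·(−2)·(−7) = 770 ≡ 3, so v_1 = 3^{−1} = 9 (mod 13).
  i = 2 (α = 6): (6−1)(6−12)(6−3)(6−8) = 5·(−6)·3·(−2) = 180 ≡ 11, so v_2 = 11^{−1} = 6 (mod 13).
  i = 3 (α = 12): (12−1)(12−6)(12−3)(12−8) = 11·6·9·4 = 2376 ≡ 10, so v_3 = 10^{−1} = 4 (mod 13).
  i = 4 (α = 3): (3−1)(3−6)(3−12)(3−8) = 2·(−3)·(−9)·(−5) = −270 ≡ 3, so v_4 = 3^{−1} = 9 (mod 13).
  i = 5 (α = 8): (8−1)(8−6)(8−12)(8−3) = 7·2·(−4)·5 = −280 ≡ 6, so v_5 = 6^{−1} = 11 (mod 13).
  v = [9, 6, 4, 9, 11].
Step 2: syndromes of r = [1, 8, 4, 9, 3] (all sums mod 13).
  S_0 = Σ v_i r_i = 9·1 + 6·8 + 4·4 + 9·9 + 11·3 = 187 ≡ 5.
  S_1 = Σ v_i α_i r_i = 9·1·1 + 6·6·8 + 4·12·4 + 9·3·9 + 11·8·3 = 996 ≡ 8.
  α_i^2 mod 13 = [1, 10, 1, 9, 12].
  S_2 = Σ v_i α_i^2 r_i = 9·1·1 + 6·10·8 + 4·1·4 + 9·9·9 + 11·12·3 = 1630 ≡ 5.
  S = (5, 8, 5) ≠ 0, so r is not a codeword (an error is present).
Step 3: locate the error. For a single error e at position i, S_ℓ = v_i·e·α_i^ℓ, so α_err = S_1/S_0.
  S_0^{−1} = 5^{−1} = 8 (mod 13), so α_err = 8·8 = 64 ≡ 12 = α_3. Error position i = 3.
  Consistency check: S_2/S_1 = 5·5 = 25 ≡ 12 = α_err ✓ (single-error assumption holds).
Step 4: error magnitude e = S_0/v_3 = S_0·∏_{j≠3}(α_3 − α_j) = 5·10 = 50 ≡ 11 (mod 13).
Step 5: correct position 3: c_3 = r_3 − e = 4 − 11 ≡ 6 (mod 13). Hence c = [1, 8, 6, 9, 3].
  Check: interpolating c through the α_i gives m(x) = 10 + 4·x (degree < 2) with m(α_i) = c_i for every i, so c is indeed a codeword.


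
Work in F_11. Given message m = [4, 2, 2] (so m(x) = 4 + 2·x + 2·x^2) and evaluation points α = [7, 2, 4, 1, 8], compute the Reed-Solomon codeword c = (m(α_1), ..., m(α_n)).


c = [6, 5, 0, 8, 5]

Message polynomial: m(x) = 4 + 2·x + 2·x^2 (mod 11).
For each evaluation point α_i, compute m(α_i) mod 11:
  α_1 = 7: Horner steps 2 → 5 → 6, so m(7) = 6.
  α_2 = 2: Horner steps 2 → 6 → 5, so m(2) = 5.
  α_3 = 4: Horner steps 2 → 10 → 0, so m(4) = 0.
  α_4 = 1: Horner steps 2 → 4 → 8, so m(1) = 8.
  α_5 = 8: Horner steps 2 → 7 → 5, so m(8) = 5.
Codeword c = [6, 5, 0, 8, 5] ∈ F_11^5.


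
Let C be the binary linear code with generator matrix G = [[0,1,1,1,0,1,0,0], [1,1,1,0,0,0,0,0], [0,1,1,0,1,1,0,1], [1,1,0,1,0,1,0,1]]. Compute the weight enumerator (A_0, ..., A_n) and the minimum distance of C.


Weight distribution: A_0 = 1, A_2 = 1, A_3 = 6, A_4 = 5, A_5 = 2, A_6 = 1. Minimum distance d = 2.

Enumerate all 2^4 = 16 messages m ∈ F_2^4.
For each, compute codeword c = mG in F_2^8, then tally its weight.
  m = 0000 → c = 00000000, weight = 0.
  m = 1000 → c = 01110100, weight = 4.
  m = 0100 → c = 11100000, weight = 3.
  m = 1100 → c = 10010100, weight = 3.
  m = 0010 → c = 01101101, weight = 5.
  m = 1010 → c = 00011001, weight = 3.
  m = 0110 → c = 10001101, weight = 4.
  m = 1110 → c = 11111001, weight = 6.
  m = 0001 → c = 11010101, weight = 5.
  m = 1001 → c = 10100001, weight = 3.
  m = 0101 → c = 00110101, weight = 4.
  m = 1101 → c = 01000001, weight = 2.
  m = 0011 → c = 10111000, weight = 4.
  m = 1011 → c = 11001100, weight = 4.
  m = 0111 → c = 01011000, weight = 3.
  m = 1111 → c = 00101100, weight = 3.
Tally weights:
  weight 0: 1 codewords.
  weight 2: 1 codewords.
  weight 3: 6 codewords.
  weight 4: 5 codewords.
  weight 5: 2 codewords.
  weight 6: 1 codewords.
Minimum distance d = smallest w > 0 with A_w > 0 = 2.
Sanity: Σ A_w = 16 = 2^4 = 16 ✓.


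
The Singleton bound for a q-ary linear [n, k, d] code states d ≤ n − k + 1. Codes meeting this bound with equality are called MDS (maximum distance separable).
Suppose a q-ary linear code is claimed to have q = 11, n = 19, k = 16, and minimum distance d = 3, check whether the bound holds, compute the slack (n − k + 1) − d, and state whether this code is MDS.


Singleton RHS = n − k + 1 = 4, slack = 1, bound satisfied, not MDS.

Singleton bound: d ≤ n − k + 1.
Here n = 19, k = 16, so n − k + 1 = 4.
Given d = 3, check d ≤ 4: YES.
Slack = (n − k + 1) − d = 1.
The code is NOT MDS (slack = 1 > 0).
Description: the claimed parameters are [19, 16, 3]_11; such a code would be non-MDS.


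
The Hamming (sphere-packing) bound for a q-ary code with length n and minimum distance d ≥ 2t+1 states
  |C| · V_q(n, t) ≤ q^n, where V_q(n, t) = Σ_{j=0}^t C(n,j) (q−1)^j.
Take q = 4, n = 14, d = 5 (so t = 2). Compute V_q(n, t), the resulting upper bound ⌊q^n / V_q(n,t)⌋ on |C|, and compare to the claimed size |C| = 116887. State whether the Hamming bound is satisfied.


V_q(n, t) = 862, q^n = 268435456, Hamming bound = 311410, |C| = 116887 ≤ bound (satisfied).

Step 1: Compute V_q(n, t) = Σ_{j=0}^2 C(n, j) (q−1)^j.
  j = 0: C(14,0)·(3)^0 = 1·1 = 1.
  j = 1: C(14,1)·(3)^1 = 14·3 = 42.
  j = 2: C(14,2)·(3)^2 = 91·9 = 819.
  V_q(n, t) = 1 + 42 + 819 = 862.
Step 2: q^n = 4^14 = 268435456.
Step 3: Hamming bound ⌊q^n / V_q(n,t)⌋ = ⌊268435456/862⌋ = 311410.
Step 4: Compare |C| = 116887 to 311410: satisfied.
The claimed |C| lies below the Hamming bound.


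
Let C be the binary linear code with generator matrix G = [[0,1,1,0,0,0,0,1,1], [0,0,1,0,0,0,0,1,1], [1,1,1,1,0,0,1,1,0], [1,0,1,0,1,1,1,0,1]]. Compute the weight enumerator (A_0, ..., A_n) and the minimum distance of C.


Weight distribution: A_0 = 1, A_1 = 1, A_3 = 1, A_4 = 3, A_5 = 5, A_6 = 4, A_7 = 1. Minimum distance d = 1.

Enumerate all 2^4 = 16 messages m ∈ F_2^4.
For each, compute codeword c = mG in F_2^9, then tally its weight.
  m = 0000 → c = 000000000, weight = 0.
  m = 1000 → c = 011000011, weight = 4.
  m = 0100 → c = 001000011, weight = 3.
  m = 1100 → c = 010000000, weight = 1.
  m = 0010 → c = 111100110, weight = 6.
  m = 1010 → c = 100100101, weight = 4.
  m = 0110 → c = 110100101, weight = 5.
  m = 1110 → c = 101100110, weight = 5.
  m = 0001 → c = 101011101, weight = 6.
  m = 1001 → c = 110011110, weight = 6.
  m = 0101 → c = 100011110, weight = 5.
  m = 1101 → c = 111011101, weight = 7.
  m = 0011 → c = 010111011, weight = 6.
  m = 1011 → c = 001111000, weight = 4.
  m = 0111 → c = 011111000, weight = 5.
  m = 1111 → c = 000111011, weight = 5.
Tally weights:
  weight 0: 1 codewords.
  weight 1: 1 codewords.
  weight 3: 1 codewords.
  weight 4: 3 codewords.
  weight 5: 5 codewords.
  weight 6: 4 codewords.
  weight 7: 1 codewords.
Minimum distance d = smallest w > 0 with A_w > 0 = 1.
Sanity: Σ A_w = 16 = 2^4 = 16 ✓.


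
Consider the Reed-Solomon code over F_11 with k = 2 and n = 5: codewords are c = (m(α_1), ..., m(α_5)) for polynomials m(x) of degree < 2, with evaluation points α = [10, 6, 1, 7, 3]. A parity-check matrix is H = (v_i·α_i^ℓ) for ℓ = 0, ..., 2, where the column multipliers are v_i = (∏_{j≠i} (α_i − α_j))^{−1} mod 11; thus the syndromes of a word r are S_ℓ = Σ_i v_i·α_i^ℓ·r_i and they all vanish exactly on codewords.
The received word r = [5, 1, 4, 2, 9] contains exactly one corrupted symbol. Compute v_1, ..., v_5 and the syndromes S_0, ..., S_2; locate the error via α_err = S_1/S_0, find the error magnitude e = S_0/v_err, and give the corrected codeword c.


S = (8, 8, 8), error at position 3, error magnitude e = 8, c = [5, 1, 7, 2, 9].

Step 1: column multipliers v_i = (∏_{j≠i}(α_i − α_j))^{−1} mod 11.
  i = 1 (α = 10): (10−6)(10−1)(10−7)(10−3) = 4·9·3·7 = 756 ≡ 8, so v_1 = 8^{−1} = 7 (mod 11).
  i = 2 (α = 6): (6−10)(6−1)(6−7)(6−3) = (−4)·5·(−1)·3 = 60 ≡ 5, so v_2 = 5^{−1} = 9 (mod 11).
  i = 3 (α = 1): (1−10)(1−6)(1−7)(1−3) = (−9)·(−5)·(−6)·(−2) = 540 ≡ 1, so v_3 = 1^{−1} = 1 (mod 11).
  i = 4 (α = 7): (7−10)(7−6)(7−1)(7−3) = (−3)·1·6·4 = −72 ≡ 5, so v_4 = 5^{−1} = 9 (mod 11).
  i = 5 (α = 3): (3−10)(3−6)(3−1)(3−7) = (−7)·(−3)·2·(−4) = −168 ≡ 8, so v_5 = 8^{−1} = 7 (mod 11).
  v = [7, 9, 1, 9, 7].
Step 2: syndromes of r = [5, 1, 4, 2, 9] (all sums mod 11).
  S_0 = Σ v_i r_i = 7·5 + 9·1 + 1·4 + 9·2 + 7·9 = 129 ≡ 8.
  S_1 = Σ v_i α_i r_i = 7·10·5 + 9·6·1 + 1·1·4 + 9·7·2 + 7·3·9 = 723 ≡ 8.
  α_i^2 mod 11 = [1, 3, 1, 5, 9].
  S_2 = Σ v_i α_i^2 r_i = 7·1·5 + 9·3·1 + 1·1·4 + 9·5·2 + 7·9·9 = 723 ≡ 8.
  S = (8, 8, 8) ≠ 0, so r is not a codeword (an error is present).
Step 3: locate the error. For a single error e at position i, S_ℓ = v_i·e·α_i^ℓ, so α_err = S_1/S_0.
  S_0^{−1} = 8^{−1} = 7 (mod 11), so α_err = 8·7 = 56 ≡ 1 = α_3. Error position i = 3.
  Consistency check: S_2/S_1 = 8·7 = 56 ≡ 1 = α_err ✓ (single-error assumption holds).
Step 4: error magnitude e = S_0/v_3 = S_0·∏_{j≠3}(α_3 − α_j) = 8·1 = 8 ≡ 8 (mod 11).
Step 5: correct position 3: c_3 = r_3 − e = 4 − 8 ≡ 7 (mod 11). Hence c = [5, 1, 7, 2, 9].
  Check: interpolating c through the α_i gives m(x) = 6 + 1·x (degree < 2) with m(α_i) = c_i for every i, so c is indeed a codeword.


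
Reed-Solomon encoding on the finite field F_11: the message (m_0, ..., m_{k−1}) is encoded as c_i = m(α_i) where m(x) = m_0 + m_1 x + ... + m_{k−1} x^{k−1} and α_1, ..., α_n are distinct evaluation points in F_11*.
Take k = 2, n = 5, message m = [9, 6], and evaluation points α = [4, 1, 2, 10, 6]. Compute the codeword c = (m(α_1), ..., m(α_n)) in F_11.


c = [0, 4, 10, 3, 1]

Message polynomial: m(x) = 9 + 6·x (mod 11).
For each evaluation point α_i, compute m(α_i) mod 11:
  α_1 = 4: Horner steps 6 → 0, so m(4) = 0.
  α_2 = 1: Horner steps 6 → 4, so m(1) = 4.
  α_3 = 2: Horner steps 6 → 10, so m(2) = 10.
  α_4 = 10: Horner steps 6 → 3, so m(10) = 3.
  α_5 = 6: Horner steps 6 → 1, so m(6) = 1.
Codeword c = [0, 4, 10, 3, 1] ∈ F_11^5.


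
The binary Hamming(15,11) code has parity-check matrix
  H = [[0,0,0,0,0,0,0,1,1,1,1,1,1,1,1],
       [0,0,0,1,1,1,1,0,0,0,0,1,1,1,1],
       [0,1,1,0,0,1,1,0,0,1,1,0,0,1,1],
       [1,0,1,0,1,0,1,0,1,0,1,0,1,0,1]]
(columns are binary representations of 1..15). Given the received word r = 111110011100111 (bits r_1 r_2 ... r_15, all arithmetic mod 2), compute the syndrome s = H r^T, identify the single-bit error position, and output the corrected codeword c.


s = (0, 1, 1, 0)^T, error position = 6, corrected codeword c = 111111011100111

Compute s = H r^T mod 2 one row at a time:
  s_1 = 1 + 1 + 1 + 0 + 0 + 1 + 1 + 1 = 6 ≡ 0 (mod 2).
  s_2 = 1 + 1 + 0 + 0 + 0 + 1 + 1 + 1 = 5 ≡ 1 (mod 2).
  s_3 = 1 + 1 + 0 + 0 + 1 + 0 + 1 + 1 = 5 ≡ 1 (mod 2).
  s_4 = 1 + 1 + 1 + 0 + 1 + 0 + 1 + 1 = 6 ≡ 0 (mod 2).
s = (0, 1, 1, 0)^T — this equals column 6 of H (binary 0110), so error is at position 6.
Correct: flip bit 6 of r = 111110011100111 to get c = 111111011100111.


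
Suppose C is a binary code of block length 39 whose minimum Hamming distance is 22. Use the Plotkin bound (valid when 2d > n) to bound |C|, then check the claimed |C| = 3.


Plotkin bound M ≤ 8; given |C| = 3 ≤ bound (satisfied).

Check applicability: 2d = 44, n = 39.
2d − n = 5 > 0, so Plotkin applies.
Compute d/(2d−n) = 22/5 ≈ 4.4000.
⌊d/(2d−n)⌋ = 4.
Plotkin bound: M ≤ 2·4 = 8.
Given |C| = 3, check: satisfied.
This |C| is below the Plotkin bound.


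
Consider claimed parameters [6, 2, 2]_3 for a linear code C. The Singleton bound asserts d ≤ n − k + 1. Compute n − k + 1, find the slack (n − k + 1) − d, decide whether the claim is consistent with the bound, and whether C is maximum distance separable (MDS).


Singleton RHS = n − k + 1 = 5, slack = 3, bound satisfied, not MDS.

Singleton bound: d ≤ n − k + 1.
Here n = 6, k = 2, so n − k + 1 = 5.
Given d = 2, check d ≤ 5: YES.
Slack = (n − k + 1) − d = 3.
The code is NOT MDS (slack = 3 > 0).
Description: the claimed parameters are [6, 2, 2]_3; such a code would be non-MDS.


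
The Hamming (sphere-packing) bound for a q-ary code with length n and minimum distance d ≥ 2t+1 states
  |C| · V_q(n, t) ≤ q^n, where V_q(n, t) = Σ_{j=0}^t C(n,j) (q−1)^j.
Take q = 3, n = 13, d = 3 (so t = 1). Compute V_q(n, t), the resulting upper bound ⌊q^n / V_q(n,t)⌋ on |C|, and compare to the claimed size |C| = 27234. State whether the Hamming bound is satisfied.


V_q(n, t) = 27, q^n = 1594323, Hamming bound = 59049, |C| = 27234 ≤ bound (satisfied).

Step 1: Compute V_q(n, t) = Σ_{j=0}^1 C(n, j) (q−1)^j.
  j = 0: C(13,0)·(2)^0 = 1·1 = 1.
  j = 1: C(13,1)·(2)^1 = 13·2 = 26.
  V_q(n, t) = 1 + 26 = 27.
Step 2: q^n = 3^13 = 1594323.
Step 3: Hamming bound ⌊q^n / V_q(n,t)⌋ = ⌊1594323/27⌋ = 59049.
Step 4: Compare |C| = 27234 to 59049: satisfied.
The claimed |C| lies below the Hamming bound.


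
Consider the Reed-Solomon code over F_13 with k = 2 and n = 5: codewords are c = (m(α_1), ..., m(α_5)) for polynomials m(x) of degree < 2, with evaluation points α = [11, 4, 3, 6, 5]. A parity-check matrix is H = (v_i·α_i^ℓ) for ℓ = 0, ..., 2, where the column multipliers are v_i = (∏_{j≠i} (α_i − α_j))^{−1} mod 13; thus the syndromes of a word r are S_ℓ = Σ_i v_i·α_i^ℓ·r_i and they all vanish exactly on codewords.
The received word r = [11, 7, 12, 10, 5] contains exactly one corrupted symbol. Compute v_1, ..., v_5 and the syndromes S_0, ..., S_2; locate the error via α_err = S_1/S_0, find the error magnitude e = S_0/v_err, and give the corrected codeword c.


S = (10, 11, 3), error at position 5, error magnitude e = 3, c = [11, 7, 12, 10, 2].

Step 1: column multipliers v_i = (∏_{j≠i}(α_i − α_j))^{−1} mod 13.
  i = 1 (α = 11): (11−4)(11−3)(11−6)(11−5) = 7·8·5·6 = 1680 ≡ 3, so v_1 = 3^{−1} = 9 (mod 13).
  i = 2 (α = 4): (4−11)(4−3)(4−6)(4−5) = (−7)·1·(−2)·(−1) = −14 ≡ 12, so v_2 = 12^{−1} = 12 (mod 13).
  i = 3 (α = 3): (3−11)(3−4)(3−6)(3−5) = (−8)·(−1)·(−3)·(−2) = 48 ≡ 9, so v_3 = 9^{−1} = 3 (mod 13).
  i = 4 (α = 6): (6−11)(6−4)(6−3)(6−5) = (−5)·2·3·1 = −30 ≡ 9, so v_4 = 9^{−1} = 3 (mod 13).
  i = 5 (α = 5): (5−11)(5−4)(5−3)(5−6) = (−6)·1·2·(−1) = 12 ≡ 12, so v_5 = 12^{−1} = 12 (mod 13).
  v = [9, 12, 3, 3, 12].
Step 2: syndromes of r = [11, 7, 12, 10, 5] (all sums mod 13).
  S_0 = Σ v_i r_i = 9·11 + 12·7 + 3·12 + 3·10 + 12·5 = 309 ≡ 10.
  S_1 = Σ v_i α_i r_i = 9·11·11 + 12·4·7 + 3·3·12 + 3·6·10 + 12·5·5 = 2013 ≡ 11.
  α_i^2 mod 13 = [4, 3, 9, 10, 12].
  S_2 = Σ v_i α_i^2 r_i = 9·4·11 + 12·3·7 + 3·9·12 + 3·10·10 + 12·12·5 = 1992 ≡ 3.
  S = (10, 11, 3) ≠ 0, so r is not a codeword (an error is present).
Step 3: locate the error. For a single error e at position i, S_ℓ = v_i·e·α_i^ℓ, so α_err = S_1/S_0.
  S_0^{−1} = 10^{−1} = 4 (mod 13), so α_err = 11·4 = 44 ≡ 5 = α_5. Error position i = 5.
  Consistency check: S_2/S_1 = 3·6 = 18 ≡ 5 = α_err ✓ (single-error assumption holds).
Step 4: error magnitude e = S_0/v_5 = S_0·∏_{j≠5}(α_5 − α_j) = 10·12 = 120 ≡ 3 (mod 13).
Step 5: correct position 5: c_5 = r_5 − e = 5 − 3 ≡ 2 (mod 13). Hence c = [11, 7, 12, 10, 2].
  Check: interpolating c through the α_i gives m(x) = 1 + 8·x (degree < 2) with m(α_i) = c_i for every i, so c is indeed a codeword.


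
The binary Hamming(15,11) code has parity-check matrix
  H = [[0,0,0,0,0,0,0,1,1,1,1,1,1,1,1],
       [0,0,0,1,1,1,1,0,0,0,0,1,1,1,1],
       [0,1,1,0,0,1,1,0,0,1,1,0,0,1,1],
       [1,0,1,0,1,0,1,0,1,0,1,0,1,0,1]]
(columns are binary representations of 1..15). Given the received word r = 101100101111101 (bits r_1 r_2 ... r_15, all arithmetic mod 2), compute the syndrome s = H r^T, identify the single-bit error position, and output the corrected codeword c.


s = (0, 1, 1, 1)^T, error position = 7, corrected codeword c = 101100001111101

Compute s = H r^T mod 2 one row at a time:
  s_1 = 0 + 1 + 1 + 1 + 1 + 1 + 0 + 1 = 6 ≡ 0 (mod 2).
  s_2 = 1 + 0 + 0 + 1 + 1 + 1 + 0 + 1 = 5 ≡ 1 (mod 2).
  s_3 = 0 + 1 + 0 + 1 + 1 + 1 + 0 + 1 = 5 ≡ 1 (mod 2).
  s_4 = 1 + 1 + 0 + 1 + 1 + 1 + 1 + 1 = 7 ≡ 1 (mod 2).
s = (0, 1, 1, 1)^T — this equals column 7 of H (binary 0111), so error is at position 7.
Correct: flip bit 7 of r = 101100101111101 to get c = 101100001111101.


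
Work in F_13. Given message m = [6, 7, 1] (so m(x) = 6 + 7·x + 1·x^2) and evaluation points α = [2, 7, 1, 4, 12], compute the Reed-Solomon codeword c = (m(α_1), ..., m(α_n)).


c = [11, 0, 1, 11, 0]

Message polynomial: m(x) = 6 + 7·x + 1·x^2 (mod 13).
For each evaluation point α_i, compute m(α_i) mod 13:
  α_1 = 2: Horner steps 1 → 9 → 11, so m(2) = 11.
  α_2 = 7: Horner steps 1 → 1 → 0, so m(7) = 0.
  α_3 = 1: Horner steps 1 → 8 → 1, so m(1) = 1.
  α_4 = 4: Horner steps 1 → 11 → 11, so m(4) = 11.
  α_5 = 12: Horner steps 1 → 6 → 0, so m(12) = 0.
Codeword c = [11, 0, 1, 11, 0] ∈ F_13^5.


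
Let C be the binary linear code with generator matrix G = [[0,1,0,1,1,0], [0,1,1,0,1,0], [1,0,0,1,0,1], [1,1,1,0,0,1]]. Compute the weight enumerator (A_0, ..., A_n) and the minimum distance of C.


Weight distribution: A_0 = 1, A_1 = 1, A_2 = 3, A_3 = 6, A_4 = 3, A_5 = 1, A_6 = 1. Minimum distance d = 1.

Enumerate all 2^4 = 16 messages m ∈ F_2^4.
For each, compute codeword c = mG in F_2^6, then tally its weight.
  m = 0000 → c = 000000, weight = 0.
  m = 1000 → c = 010110, weight = 3.
  m = 0100 → c = 011010, weight = 3.
  m = 1100 → c = 001100, weight = 2.
  m = 0010 → c = 100101, weight = 3.
  m = 1010 → c = 110011, weight = 4.
  m = 0110 → c = 111111, weight = 6.
  m = 1110 → c = 101001, weight = 3.
  m = 0001 → c = 111001, weight = 4.
  m = 1001 → c = 101111, weight = 5.
  m = 0101 → c = 100011, weight = 3.
  m = 1101 → c = 110101, weight = 4.
  m = 0011 → c = 011100, weight = 3.
  m = 1011 → c = 001010, weight = 2.
  m = 0111 → c = 000110, weight = 2.
  m = 1111 → c = 010000, weight = 1.
Tally weights:
  weight 0: 1 codewords.
  weight 1: 1 codewords.
  weight 2: 3 codewords.
  weight 3: 6 codewords.
  weight 4: 3 codewords.
  weight 5: 1 codewords.
  weight 6: 1 codewords.
Minimum distance d = smallest w > 0 with A_w > 0 = 1.
Sanity: Σ A_w = 16 = 2^4 = 16 ✓.


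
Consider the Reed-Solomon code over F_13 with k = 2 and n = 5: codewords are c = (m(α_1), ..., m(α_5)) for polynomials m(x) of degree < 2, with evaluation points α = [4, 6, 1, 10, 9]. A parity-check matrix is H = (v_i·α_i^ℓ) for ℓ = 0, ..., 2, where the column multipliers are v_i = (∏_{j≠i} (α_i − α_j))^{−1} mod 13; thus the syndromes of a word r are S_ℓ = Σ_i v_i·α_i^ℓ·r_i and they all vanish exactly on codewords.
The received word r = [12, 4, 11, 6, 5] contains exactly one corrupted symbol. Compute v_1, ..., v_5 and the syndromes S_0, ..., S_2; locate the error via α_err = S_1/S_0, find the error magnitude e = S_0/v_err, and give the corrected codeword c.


S = (12, 3, 4), error at position 4, error magnitude e = 5, c = [12, 4, 11, 1, 5].

Step 1: column multipliers v_i = (∏_{j≠i}(α_i − α_j))^{−1} mod 13.
  i = 1 (α = 4): (4−6)(4−1)(4−10)(4−9) = (−2)·3·(−6)·(−5) = −180 ≡ 2, so v_1 = 2^{−1} = 7 (mod 13).
  i = 2 (α = 6): (6−4)(6−1)(6−10)(6−9) = 2·5·(−4)·(−3) = 120 ≡ 3, so v_2 = 3^{−1} = 9 (mod 13).
  i = 3 (α = 1): (1−4)(1−6)(1−10)(1−9) = (−3)·(−5)·(−9)·(−8) = 1080 ≡ 1, so v_3 = 1^{−1} = 1 (mod 13).
  i = 4 (α = 10): (10−4)(10−6)(10−1)(10−9) = 6·4·9·1 = 216 ≡ 8, so v_4 = 8^{−1} = 5 (mod 13).
  i = 5 (α = 9): (9−4)(9−6)(9−1)(9−10) = 5·3·8·(−1) = −120 ≡ 10, so v_5 = 10^{−1} = 4 (mod 13).
  v = [7, 9, 1, 5, 4].
Step 2: syndromes of r = [12, 4, 11, 6, 5] (all sums mod 13).
  S_0 = Σ v_i r_i = 7·12 + 9·4 + 1·11 + 5·6 + 4·5 = 181 ≡ 12.
  S_1 = Σ v_i α_i r_i = 7·4·12 + 9·6·4 + 1·1·11 + 5·10·6 + 4·9·5 = 1043 ≡ 3.
  α_i^2 mod 13 = [3, 10, 1, 9, 3].
  S_2 = Σ v_i α_i^2 r_i = 7·3·12 + 9·10·4 + 1·1·11 + 5·9·6 + 4·3·5 = 953 ≡ 4.
  S = (12, 3, 4) ≠ 0, so r is not a codeword (an error is present).
Step 3: locate the error. For a single error e at position i, S_ℓ = v_i·e·α_i^ℓ, so α_err = S_1/S_0.
  S_0^{−1} = 12^{−1} = 12 (mod 13), so α_err = 3·12 = 36 ≡ 10 = α_4. Error position i = 4.
  Consistency check: S_2/S_1 = 4·9 = 36 ≡ 10 = α_err ✓ (single-error assumption holds).
Step 4: error magnitude e = S_0/v_4 = S_0·∏_{j≠4}(α_4 − α_j) = 12·8 = 96 ≡ 5 (mod 13).
Step 5: correct position 4: c_4 = r_4 − e = 6 − 5 ≡ 1 (mod 13). Hence c = [12, 4, 11, 1, 5].
  Check: interpolating c through the α_i gives m(x) = 2 + 9·x (degree < 2) with m(α_i) = c_i for every i, so c is indeed a codeword.


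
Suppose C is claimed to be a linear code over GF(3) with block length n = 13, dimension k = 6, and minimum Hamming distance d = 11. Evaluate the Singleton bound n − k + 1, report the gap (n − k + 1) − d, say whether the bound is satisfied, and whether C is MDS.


Singleton RHS = n − k + 1 = 8, slack = -3, bound violated (no such code; not MDS).

Singleton bound: d ≤ n − k + 1.
Here n = 13, k = 6, so n − k + 1 = 8.
Given d = 11, check d ≤ 8: NO.
Slack = (n − k + 1) − d = -3.
The slack is negative: d = 11 exceeds n − k + 1 = 8 by 3, so the Singleton bound is violated and no linear [13, 6, 11]_3 code can exist. In particular it is not MDS (MDS requires d = n − k + 1 exactly).
Description: the claimed parameters are [13, 6, 11]_3; such a code would be impossible (violates the Singleton bound).


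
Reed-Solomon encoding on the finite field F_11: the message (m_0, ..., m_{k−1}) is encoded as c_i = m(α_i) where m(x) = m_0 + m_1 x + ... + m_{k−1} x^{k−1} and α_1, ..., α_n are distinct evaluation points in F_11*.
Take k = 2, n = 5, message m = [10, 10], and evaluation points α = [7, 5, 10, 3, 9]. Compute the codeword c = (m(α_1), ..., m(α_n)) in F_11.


c = [3, 5, 0, 7, 1]

Message polynomial: m(x) = 10 + 10·x (mod 11).
For each evaluation point α_i, compute m(α_i) mod 11:
  α_1 = 7: Horner steps 10 → 3, so m(7) = 3.
  α_2 = 5: Horner steps 10 → 5, so m(5) = 5.
  α_3 = 10: Horner steps 10 → 0, so m(10) = 0.
  α_4 = 3: Horner steps 10 → 7, so m(3) = 7.
  α_5 = 9: Horner steps 10 → 1, so m(9) = 1.
Codeword c = [3, 5, 0, 7, 1] ∈ F_11^5.


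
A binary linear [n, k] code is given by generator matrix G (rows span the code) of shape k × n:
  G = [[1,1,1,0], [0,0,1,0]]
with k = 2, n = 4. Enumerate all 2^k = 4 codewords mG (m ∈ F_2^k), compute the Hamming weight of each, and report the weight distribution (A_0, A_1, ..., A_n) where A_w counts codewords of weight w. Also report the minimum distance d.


Weight distribution: A_0 = 1, A_1 = 1, A_2 = 1, A_3 = 1. Minimum distance d = 1.

Enumerate all 2^2 = 4 messages m ∈ F_2^2.
For each, compute codeword c = mG in F_2^4, then tally its weight.
  m = 00 → c = 0000, weight = 0.
  m = 10 → c = 1110, weight = 3.
  m = 01 → c = 0010, weight = 1.
  m = 11 → c = 1100, weight = 2.
Tally weights:
  weight 0: 1 codewords.
  weight 1: 1 codewords.
  weight 2: 1 codewords.
  weight 3: 1 codewords.
Minimum distance d = smallest w > 0 with A_w > 0 = 1.
Sanity: Σ A_w = 4 = 2^2 = 4 ✓.


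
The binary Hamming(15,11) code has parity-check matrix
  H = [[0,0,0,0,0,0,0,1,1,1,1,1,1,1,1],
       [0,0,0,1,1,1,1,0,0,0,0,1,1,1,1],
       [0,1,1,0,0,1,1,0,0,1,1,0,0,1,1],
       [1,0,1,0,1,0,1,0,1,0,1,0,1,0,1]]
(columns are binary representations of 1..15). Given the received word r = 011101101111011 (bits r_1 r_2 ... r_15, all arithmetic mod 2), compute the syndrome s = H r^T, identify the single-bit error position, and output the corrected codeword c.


s = (0, 0, 0, 1)^T, error position = 1, corrected codeword c = 111101101111011

Compute s = H r^T mod 2 one row at a time:
  s_1 = 0 + 1 + 1 + 1 + 1 + 0 + 1 + 1 = 6 ≡ 0 (mod 2).
  s_2 = 1 + 0 + 1 + 1 + 1 + 0 + 1 + 1 = 6 ≡ 0 (mod 2).
  s_3 = 1 + 1 + 1 + 1 + 1 + 1 + 1 + 1 = 8 ≡ 0 (mod 2).
  s_4 = 0 + 1 + 0 + 1 + 1 + 1 + 0 + 1 = 5 ≡ 1 (mod 2).
s = (0, 0, 0, 1)^T — this equals column 1 of H (binary 0001), so error is at position 1.
Correct: flip bit 1 of r = 011101101111011 to get c = 111101101111011.


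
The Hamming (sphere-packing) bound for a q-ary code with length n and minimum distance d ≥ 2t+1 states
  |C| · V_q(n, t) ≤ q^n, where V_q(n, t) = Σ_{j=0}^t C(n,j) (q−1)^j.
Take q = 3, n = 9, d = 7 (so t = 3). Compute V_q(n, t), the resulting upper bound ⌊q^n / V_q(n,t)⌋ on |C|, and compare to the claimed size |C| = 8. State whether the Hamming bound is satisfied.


V_q(n, t) = 835, q^n = 19683, Hamming bound = 23, |C| = 8 ≤ bound (satisfied).

Step 1: Compute V_q(n, t) = Σ_{j=0}^3 C(n, j) (q−1)^j.
  j = 0: C(9,0)·(2)^0 = 1·1 = 1.
  j = 1: C(9,1)·(2)^1 = 9·2 = 18.
  j = 2: C(9,2)·(2)^2 = 36·4 = 144.
  j = 3: C(9,3)·(2)^3 = 84·8 = 672.
  V_q(n, t) = 1 + 18 + 144 + 672 = 835.
Step 2: q^n = 3^9 = 19683.
Step 3: Hamming bound ⌊q^n / V_q(n,t)⌋ = ⌊19683/835⌋ = 23.
Step 4: Compare |C| = 8 to 23: satisfied.
The claimed |C| lies below the Hamming bound.


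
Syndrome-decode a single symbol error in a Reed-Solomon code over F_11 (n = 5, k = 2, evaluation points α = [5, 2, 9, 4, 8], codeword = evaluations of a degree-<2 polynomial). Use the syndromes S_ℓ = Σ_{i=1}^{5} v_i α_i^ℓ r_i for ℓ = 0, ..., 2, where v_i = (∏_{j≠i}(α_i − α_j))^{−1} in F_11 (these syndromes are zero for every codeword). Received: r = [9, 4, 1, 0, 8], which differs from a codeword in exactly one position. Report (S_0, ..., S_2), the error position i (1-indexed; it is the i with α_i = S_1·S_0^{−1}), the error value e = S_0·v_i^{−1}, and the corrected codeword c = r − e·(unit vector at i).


S = (1, 8, 9), error at position 5, error magnitude e = 5, c = [9, 4, 1, 0, 3].

Step 1: column multipliers v_i = (∏_{j≠i}(α_i − α_j))^{−1} mod 11.
  i = 1 (α = 5): (5−2)(5−9)(5−4)(5−8) = 3·(−4)·1·(−3) = 36 ≡ 3, so v_1 = 3^{−1} = 4 (mod 11).
  i = 2 (α = 2): (2−5)(2−9)(2−4)(2−8) = (−3)·(−7)·(−2)·(−6) = 252 ≡ 10, so v_2 = 10^{−1} = 10 (mod 11).
  i = 3 (α = 9): (9−5)(9−2)(9−4)(9−8) = 4·7·5·1 = 140 ≡ 8, so v_3 = 8^{−1} = 7 (mod 11).
  i = 4 (α = 4): (4−5)(4−2)(4−9)(4−8) = (−1)·2·(−5)·(−4) = −40 ≡ 4, so v_4 = 4^{−1} = 3 (mod 11).
  i = 5 (α = 8): (8−5)(8−2)(8−9)(8−4) = 3·6·(−1)·4 = −72 ≡ 5, so v_5 = 5^{−1} = 9 (mod 11).
  v = [4, 10, 7, 3, 9].
Step 2: syndromes of r = [9, 4, 1, 0, 8] (all sums mod 11).
  S_0 = Σ v_i r_i = 4·9 + 10·4 + 7·1 + 3·0 + 9·8 = 155 ≡ 1.
  S_1 = Σ v_i α_i r_i = 4·5·9 + 10·2·4 + 7·9·1 + 3·4·0 + 9·8·8 = 899 ≡ 8.
  α_i^2 mod 11 = [3, 4, 4, 5, 9].
  S_2 = Σ v_i α_i^2 r_i = 4·3·9 + 10·4·4 + 7·4·1 + 3·5·0 + 9·9·8 = 944 ≡ 9.
  S = (1, 8, 9) ≠ 0, so r is not a codeword (an error is present).
Step 3: locate the error. For a single error e at position i, S_ℓ = v_i·e·α_i^ℓ, so α_err = S_1/S_0.
  S_0^{−1} = 1^{−1} = 1 (mod 11), so α_err = 8·1 = 8 ≡ 8 = α_5. Error position i = 5.
  Consistency check: S_2/S_1 = 9·7 = 63 ≡ 8 = α_err ✓ (single-error assumption holds).
Step 4: error magnitude e = S_0/v_5 = S_0·∏_{j≠5}(α_5 − α_j) = 1·5 = 5 ≡ 5 (mod 11).
Step 5: correct position 5: c_5 = r_5 − e = 8 − 5 ≡ 3 (mod 11). Hence c = [9, 4, 1, 0, 3].
  Check: interpolating c through the α_i gives m(x) = 8 + 9·x (degree < 2) with m(α_i) = c_i for every i, so c is indeed a codeword.


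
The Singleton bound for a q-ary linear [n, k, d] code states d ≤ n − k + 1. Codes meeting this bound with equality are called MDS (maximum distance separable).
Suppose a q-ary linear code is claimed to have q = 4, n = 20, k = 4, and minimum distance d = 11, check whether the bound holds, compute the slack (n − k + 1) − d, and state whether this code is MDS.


Singleton RHS = n − k + 1 = 17, slack = 6, bound satisfied, not MDS.

Singleton bound: d ≤ n − k + 1.
Here n = 20, k = 4, so n − k + 1 = 17.
Given d = 11, check d ≤ 17: YES.
Slack = (n − k + 1) − d = 6.
The code is NOT MDS (slack = 6 > 0).
Description: the claimed parameters are [20, 4, 11]_4; such a code would be non-MDS.
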